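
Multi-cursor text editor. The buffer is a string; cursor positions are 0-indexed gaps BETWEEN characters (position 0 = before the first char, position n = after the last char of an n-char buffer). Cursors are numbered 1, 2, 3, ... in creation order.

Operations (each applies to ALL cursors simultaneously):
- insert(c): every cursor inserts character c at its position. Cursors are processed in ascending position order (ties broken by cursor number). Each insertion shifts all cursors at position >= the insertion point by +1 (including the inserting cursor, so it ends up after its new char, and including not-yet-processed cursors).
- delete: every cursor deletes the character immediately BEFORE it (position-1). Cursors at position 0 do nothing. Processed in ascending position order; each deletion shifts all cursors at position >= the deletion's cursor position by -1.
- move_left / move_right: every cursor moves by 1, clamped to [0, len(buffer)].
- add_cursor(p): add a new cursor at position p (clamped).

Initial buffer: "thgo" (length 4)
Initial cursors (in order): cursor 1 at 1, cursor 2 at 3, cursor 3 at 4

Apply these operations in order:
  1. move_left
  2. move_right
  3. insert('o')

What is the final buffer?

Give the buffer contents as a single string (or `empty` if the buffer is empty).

After op 1 (move_left): buffer="thgo" (len 4), cursors c1@0 c2@2 c3@3, authorship ....
After op 2 (move_right): buffer="thgo" (len 4), cursors c1@1 c2@3 c3@4, authorship ....
After op 3 (insert('o')): buffer="tohgooo" (len 7), cursors c1@2 c2@5 c3@7, authorship .1..2.3

Answer: tohgooo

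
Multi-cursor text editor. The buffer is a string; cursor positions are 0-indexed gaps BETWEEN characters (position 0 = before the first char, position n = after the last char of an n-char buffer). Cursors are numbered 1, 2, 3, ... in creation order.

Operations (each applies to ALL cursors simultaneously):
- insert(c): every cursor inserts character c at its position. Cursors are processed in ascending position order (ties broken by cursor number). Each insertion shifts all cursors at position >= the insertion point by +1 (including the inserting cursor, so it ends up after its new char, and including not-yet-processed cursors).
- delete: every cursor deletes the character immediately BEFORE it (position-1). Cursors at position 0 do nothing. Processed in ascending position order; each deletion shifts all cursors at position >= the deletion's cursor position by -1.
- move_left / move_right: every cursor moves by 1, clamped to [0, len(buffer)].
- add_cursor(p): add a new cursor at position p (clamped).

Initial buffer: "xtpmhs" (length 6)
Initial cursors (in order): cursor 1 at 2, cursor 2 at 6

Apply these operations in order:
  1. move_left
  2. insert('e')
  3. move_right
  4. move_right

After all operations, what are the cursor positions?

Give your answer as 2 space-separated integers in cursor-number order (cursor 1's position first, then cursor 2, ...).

Answer: 4 8

Derivation:
After op 1 (move_left): buffer="xtpmhs" (len 6), cursors c1@1 c2@5, authorship ......
After op 2 (insert('e')): buffer="xetpmhes" (len 8), cursors c1@2 c2@7, authorship .1....2.
After op 3 (move_right): buffer="xetpmhes" (len 8), cursors c1@3 c2@8, authorship .1....2.
After op 4 (move_right): buffer="xetpmhes" (len 8), cursors c1@4 c2@8, authorship .1....2.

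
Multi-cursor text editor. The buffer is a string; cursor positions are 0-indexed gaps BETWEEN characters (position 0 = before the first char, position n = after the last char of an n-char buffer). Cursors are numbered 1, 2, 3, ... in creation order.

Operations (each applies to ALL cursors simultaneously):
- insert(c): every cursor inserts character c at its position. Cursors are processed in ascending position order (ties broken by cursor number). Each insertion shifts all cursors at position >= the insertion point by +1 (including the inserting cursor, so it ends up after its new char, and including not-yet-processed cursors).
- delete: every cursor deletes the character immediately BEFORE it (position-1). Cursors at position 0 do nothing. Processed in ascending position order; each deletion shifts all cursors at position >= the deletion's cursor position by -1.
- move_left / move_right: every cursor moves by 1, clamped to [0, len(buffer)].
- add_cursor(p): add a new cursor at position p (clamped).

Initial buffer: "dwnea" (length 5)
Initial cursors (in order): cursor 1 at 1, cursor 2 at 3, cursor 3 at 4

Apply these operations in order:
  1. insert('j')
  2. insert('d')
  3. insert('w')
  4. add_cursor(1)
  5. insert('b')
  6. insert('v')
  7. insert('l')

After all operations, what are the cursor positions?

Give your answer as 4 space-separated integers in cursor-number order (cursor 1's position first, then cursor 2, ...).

Answer: 10 18 25 4

Derivation:
After op 1 (insert('j')): buffer="djwnjeja" (len 8), cursors c1@2 c2@5 c3@7, authorship .1..2.3.
After op 2 (insert('d')): buffer="djdwnjdejda" (len 11), cursors c1@3 c2@7 c3@10, authorship .11..22.33.
After op 3 (insert('w')): buffer="djdwwnjdwejdwa" (len 14), cursors c1@4 c2@9 c3@13, authorship .111..222.333.
After op 4 (add_cursor(1)): buffer="djdwwnjdwejdwa" (len 14), cursors c4@1 c1@4 c2@9 c3@13, authorship .111..222.333.
After op 5 (insert('b')): buffer="dbjdwbwnjdwbejdwba" (len 18), cursors c4@2 c1@6 c2@12 c3@17, authorship .41111..2222.3333.
After op 6 (insert('v')): buffer="dbvjdwbvwnjdwbvejdwbva" (len 22), cursors c4@3 c1@8 c2@15 c3@21, authorship .4411111..22222.33333.
After op 7 (insert('l')): buffer="dbvljdwbvlwnjdwbvlejdwbvla" (len 26), cursors c4@4 c1@10 c2@18 c3@25, authorship .444111111..222222.333333.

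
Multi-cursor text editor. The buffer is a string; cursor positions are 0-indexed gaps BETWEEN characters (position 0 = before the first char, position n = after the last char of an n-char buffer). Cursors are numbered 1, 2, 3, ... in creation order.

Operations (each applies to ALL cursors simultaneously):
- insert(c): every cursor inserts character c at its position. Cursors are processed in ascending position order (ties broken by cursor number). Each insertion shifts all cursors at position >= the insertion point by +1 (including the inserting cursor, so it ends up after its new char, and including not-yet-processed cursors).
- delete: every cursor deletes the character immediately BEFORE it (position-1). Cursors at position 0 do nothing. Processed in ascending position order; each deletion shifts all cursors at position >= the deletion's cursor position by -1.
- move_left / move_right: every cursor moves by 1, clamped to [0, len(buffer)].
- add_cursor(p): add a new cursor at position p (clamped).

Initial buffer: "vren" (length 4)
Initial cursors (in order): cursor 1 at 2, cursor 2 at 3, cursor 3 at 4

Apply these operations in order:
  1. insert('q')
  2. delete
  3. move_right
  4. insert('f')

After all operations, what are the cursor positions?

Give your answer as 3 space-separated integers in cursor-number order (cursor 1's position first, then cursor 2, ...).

After op 1 (insert('q')): buffer="vrqeqnq" (len 7), cursors c1@3 c2@5 c3@7, authorship ..1.2.3
After op 2 (delete): buffer="vren" (len 4), cursors c1@2 c2@3 c3@4, authorship ....
After op 3 (move_right): buffer="vren" (len 4), cursors c1@3 c2@4 c3@4, authorship ....
After op 4 (insert('f')): buffer="vrefnff" (len 7), cursors c1@4 c2@7 c3@7, authorship ...1.23

Answer: 4 7 7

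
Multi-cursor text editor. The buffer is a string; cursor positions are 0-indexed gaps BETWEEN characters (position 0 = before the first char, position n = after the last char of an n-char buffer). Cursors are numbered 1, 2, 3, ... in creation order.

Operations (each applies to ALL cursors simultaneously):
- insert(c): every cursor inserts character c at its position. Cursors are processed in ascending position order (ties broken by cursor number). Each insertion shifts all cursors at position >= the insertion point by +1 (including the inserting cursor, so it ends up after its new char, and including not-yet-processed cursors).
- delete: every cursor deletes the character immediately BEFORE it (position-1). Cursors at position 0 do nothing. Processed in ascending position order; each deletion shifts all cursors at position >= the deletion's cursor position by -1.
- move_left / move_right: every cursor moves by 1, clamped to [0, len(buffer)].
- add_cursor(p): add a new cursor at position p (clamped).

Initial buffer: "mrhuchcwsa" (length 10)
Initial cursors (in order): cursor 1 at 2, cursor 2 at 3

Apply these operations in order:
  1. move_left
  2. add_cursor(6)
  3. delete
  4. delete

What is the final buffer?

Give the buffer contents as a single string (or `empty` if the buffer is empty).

Answer: hucwsa

Derivation:
After op 1 (move_left): buffer="mrhuchcwsa" (len 10), cursors c1@1 c2@2, authorship ..........
After op 2 (add_cursor(6)): buffer="mrhuchcwsa" (len 10), cursors c1@1 c2@2 c3@6, authorship ..........
After op 3 (delete): buffer="huccwsa" (len 7), cursors c1@0 c2@0 c3@3, authorship .......
After op 4 (delete): buffer="hucwsa" (len 6), cursors c1@0 c2@0 c3@2, authorship ......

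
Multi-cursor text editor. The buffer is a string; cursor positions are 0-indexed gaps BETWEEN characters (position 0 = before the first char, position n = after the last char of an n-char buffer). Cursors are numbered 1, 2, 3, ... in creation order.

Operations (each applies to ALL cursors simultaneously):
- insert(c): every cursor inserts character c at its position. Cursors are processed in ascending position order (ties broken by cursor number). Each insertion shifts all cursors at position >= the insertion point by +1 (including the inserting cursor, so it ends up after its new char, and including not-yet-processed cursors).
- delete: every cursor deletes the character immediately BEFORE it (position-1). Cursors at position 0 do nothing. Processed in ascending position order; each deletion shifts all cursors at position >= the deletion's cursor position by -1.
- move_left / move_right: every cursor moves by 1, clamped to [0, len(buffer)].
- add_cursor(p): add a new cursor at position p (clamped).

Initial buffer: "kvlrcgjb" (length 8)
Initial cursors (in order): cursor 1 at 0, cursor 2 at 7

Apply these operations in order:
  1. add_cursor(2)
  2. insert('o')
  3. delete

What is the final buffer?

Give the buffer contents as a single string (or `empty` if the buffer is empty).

After op 1 (add_cursor(2)): buffer="kvlrcgjb" (len 8), cursors c1@0 c3@2 c2@7, authorship ........
After op 2 (insert('o')): buffer="okvolrcgjob" (len 11), cursors c1@1 c3@4 c2@10, authorship 1..3.....2.
After op 3 (delete): buffer="kvlrcgjb" (len 8), cursors c1@0 c3@2 c2@7, authorship ........

Answer: kvlrcgjb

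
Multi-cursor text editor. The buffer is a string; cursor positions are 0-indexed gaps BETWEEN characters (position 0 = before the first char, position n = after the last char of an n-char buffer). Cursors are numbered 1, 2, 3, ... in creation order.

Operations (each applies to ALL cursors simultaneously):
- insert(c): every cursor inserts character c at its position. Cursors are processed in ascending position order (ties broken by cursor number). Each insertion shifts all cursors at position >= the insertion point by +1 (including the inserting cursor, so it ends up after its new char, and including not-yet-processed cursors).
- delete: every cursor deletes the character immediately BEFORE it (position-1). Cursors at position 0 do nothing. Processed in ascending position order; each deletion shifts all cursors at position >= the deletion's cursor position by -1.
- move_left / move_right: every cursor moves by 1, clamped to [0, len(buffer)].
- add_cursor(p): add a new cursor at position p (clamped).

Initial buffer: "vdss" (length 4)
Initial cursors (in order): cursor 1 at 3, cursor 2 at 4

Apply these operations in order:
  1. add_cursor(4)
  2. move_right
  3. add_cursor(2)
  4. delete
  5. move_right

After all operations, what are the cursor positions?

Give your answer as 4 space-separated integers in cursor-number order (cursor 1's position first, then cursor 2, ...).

Answer: 0 0 0 0

Derivation:
After op 1 (add_cursor(4)): buffer="vdss" (len 4), cursors c1@3 c2@4 c3@4, authorship ....
After op 2 (move_right): buffer="vdss" (len 4), cursors c1@4 c2@4 c3@4, authorship ....
After op 3 (add_cursor(2)): buffer="vdss" (len 4), cursors c4@2 c1@4 c2@4 c3@4, authorship ....
After op 4 (delete): buffer="" (len 0), cursors c1@0 c2@0 c3@0 c4@0, authorship 
After op 5 (move_right): buffer="" (len 0), cursors c1@0 c2@0 c3@0 c4@0, authorship 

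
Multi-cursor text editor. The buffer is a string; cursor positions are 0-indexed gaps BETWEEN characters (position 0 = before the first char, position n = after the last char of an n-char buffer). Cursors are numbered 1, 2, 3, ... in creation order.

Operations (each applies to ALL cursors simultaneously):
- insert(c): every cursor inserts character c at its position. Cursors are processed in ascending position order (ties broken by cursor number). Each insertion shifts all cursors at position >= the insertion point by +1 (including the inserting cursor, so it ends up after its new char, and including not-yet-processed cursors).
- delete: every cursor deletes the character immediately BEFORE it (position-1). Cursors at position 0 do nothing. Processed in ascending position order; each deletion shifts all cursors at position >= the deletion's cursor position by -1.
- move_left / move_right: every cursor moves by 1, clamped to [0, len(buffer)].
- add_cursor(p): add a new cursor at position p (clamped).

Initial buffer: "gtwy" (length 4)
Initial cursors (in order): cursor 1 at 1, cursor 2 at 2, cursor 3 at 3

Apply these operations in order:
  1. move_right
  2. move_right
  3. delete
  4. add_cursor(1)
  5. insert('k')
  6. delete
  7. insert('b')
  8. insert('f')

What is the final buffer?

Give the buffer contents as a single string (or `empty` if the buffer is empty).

Answer: gbbbbffff

Derivation:
After op 1 (move_right): buffer="gtwy" (len 4), cursors c1@2 c2@3 c3@4, authorship ....
After op 2 (move_right): buffer="gtwy" (len 4), cursors c1@3 c2@4 c3@4, authorship ....
After op 3 (delete): buffer="g" (len 1), cursors c1@1 c2@1 c3@1, authorship .
After op 4 (add_cursor(1)): buffer="g" (len 1), cursors c1@1 c2@1 c3@1 c4@1, authorship .
After op 5 (insert('k')): buffer="gkkkk" (len 5), cursors c1@5 c2@5 c3@5 c4@5, authorship .1234
After op 6 (delete): buffer="g" (len 1), cursors c1@1 c2@1 c3@1 c4@1, authorship .
After op 7 (insert('b')): buffer="gbbbb" (len 5), cursors c1@5 c2@5 c3@5 c4@5, authorship .1234
After op 8 (insert('f')): buffer="gbbbbffff" (len 9), cursors c1@9 c2@9 c3@9 c4@9, authorship .12341234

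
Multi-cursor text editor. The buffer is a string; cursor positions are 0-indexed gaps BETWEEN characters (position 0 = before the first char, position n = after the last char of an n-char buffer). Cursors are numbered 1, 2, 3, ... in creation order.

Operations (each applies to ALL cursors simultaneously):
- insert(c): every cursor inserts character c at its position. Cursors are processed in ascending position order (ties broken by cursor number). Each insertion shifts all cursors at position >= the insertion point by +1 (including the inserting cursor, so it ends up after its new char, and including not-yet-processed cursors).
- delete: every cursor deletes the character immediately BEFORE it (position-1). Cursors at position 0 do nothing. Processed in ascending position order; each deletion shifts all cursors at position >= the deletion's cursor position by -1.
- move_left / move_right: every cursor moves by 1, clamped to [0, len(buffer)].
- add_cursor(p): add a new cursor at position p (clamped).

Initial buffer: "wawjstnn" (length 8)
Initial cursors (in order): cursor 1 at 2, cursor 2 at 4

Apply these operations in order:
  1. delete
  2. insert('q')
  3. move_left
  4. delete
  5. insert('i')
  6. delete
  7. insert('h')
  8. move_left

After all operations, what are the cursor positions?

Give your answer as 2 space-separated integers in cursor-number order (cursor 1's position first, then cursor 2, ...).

After op 1 (delete): buffer="wwstnn" (len 6), cursors c1@1 c2@2, authorship ......
After op 2 (insert('q')): buffer="wqwqstnn" (len 8), cursors c1@2 c2@4, authorship .1.2....
After op 3 (move_left): buffer="wqwqstnn" (len 8), cursors c1@1 c2@3, authorship .1.2....
After op 4 (delete): buffer="qqstnn" (len 6), cursors c1@0 c2@1, authorship 12....
After op 5 (insert('i')): buffer="iqiqstnn" (len 8), cursors c1@1 c2@3, authorship 1122....
After op 6 (delete): buffer="qqstnn" (len 6), cursors c1@0 c2@1, authorship 12....
After op 7 (insert('h')): buffer="hqhqstnn" (len 8), cursors c1@1 c2@3, authorship 1122....
After op 8 (move_left): buffer="hqhqstnn" (len 8), cursors c1@0 c2@2, authorship 1122....

Answer: 0 2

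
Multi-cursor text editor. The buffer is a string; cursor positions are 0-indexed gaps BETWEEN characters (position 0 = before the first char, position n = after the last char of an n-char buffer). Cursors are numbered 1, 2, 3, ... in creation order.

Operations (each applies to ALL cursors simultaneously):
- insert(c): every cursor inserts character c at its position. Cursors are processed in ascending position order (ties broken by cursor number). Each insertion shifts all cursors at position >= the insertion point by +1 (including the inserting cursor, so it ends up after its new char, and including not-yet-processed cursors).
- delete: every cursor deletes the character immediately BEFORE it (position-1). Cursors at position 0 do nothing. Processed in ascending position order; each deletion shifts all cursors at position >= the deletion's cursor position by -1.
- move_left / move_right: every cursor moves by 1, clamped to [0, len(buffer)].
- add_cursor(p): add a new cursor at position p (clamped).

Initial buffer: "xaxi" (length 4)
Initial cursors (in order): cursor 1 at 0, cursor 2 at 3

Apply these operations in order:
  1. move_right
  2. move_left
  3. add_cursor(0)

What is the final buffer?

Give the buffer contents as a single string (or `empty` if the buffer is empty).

Answer: xaxi

Derivation:
After op 1 (move_right): buffer="xaxi" (len 4), cursors c1@1 c2@4, authorship ....
After op 2 (move_left): buffer="xaxi" (len 4), cursors c1@0 c2@3, authorship ....
After op 3 (add_cursor(0)): buffer="xaxi" (len 4), cursors c1@0 c3@0 c2@3, authorship ....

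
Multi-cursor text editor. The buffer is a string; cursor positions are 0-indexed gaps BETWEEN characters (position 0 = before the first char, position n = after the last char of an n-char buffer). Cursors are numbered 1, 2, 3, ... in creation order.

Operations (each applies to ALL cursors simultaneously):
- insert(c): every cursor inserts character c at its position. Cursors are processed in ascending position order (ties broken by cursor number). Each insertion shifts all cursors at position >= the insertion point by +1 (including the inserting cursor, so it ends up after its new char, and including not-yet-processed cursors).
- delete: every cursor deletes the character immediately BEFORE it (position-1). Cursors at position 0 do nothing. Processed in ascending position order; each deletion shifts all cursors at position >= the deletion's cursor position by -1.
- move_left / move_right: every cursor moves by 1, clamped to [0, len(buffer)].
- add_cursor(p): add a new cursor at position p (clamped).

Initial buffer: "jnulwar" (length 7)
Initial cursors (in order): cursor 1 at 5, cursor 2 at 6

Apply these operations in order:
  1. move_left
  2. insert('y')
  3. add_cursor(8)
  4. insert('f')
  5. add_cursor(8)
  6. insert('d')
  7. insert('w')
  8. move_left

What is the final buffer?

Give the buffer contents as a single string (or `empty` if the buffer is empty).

Answer: jnulyfdwwydwfdwafdwr

Derivation:
After op 1 (move_left): buffer="jnulwar" (len 7), cursors c1@4 c2@5, authorship .......
After op 2 (insert('y')): buffer="jnulywyar" (len 9), cursors c1@5 c2@7, authorship ....1.2..
After op 3 (add_cursor(8)): buffer="jnulywyar" (len 9), cursors c1@5 c2@7 c3@8, authorship ....1.2..
After op 4 (insert('f')): buffer="jnulyfwyfafr" (len 12), cursors c1@6 c2@9 c3@11, authorship ....11.22.3.
After op 5 (add_cursor(8)): buffer="jnulyfwyfafr" (len 12), cursors c1@6 c4@8 c2@9 c3@11, authorship ....11.22.3.
After op 6 (insert('d')): buffer="jnulyfdwydfdafdr" (len 16), cursors c1@7 c4@10 c2@12 c3@15, authorship ....111.2422.33.
After op 7 (insert('w')): buffer="jnulyfdwwydwfdwafdwr" (len 20), cursors c1@8 c4@12 c2@15 c3@19, authorship ....1111.244222.333.
After op 8 (move_left): buffer="jnulyfdwwydwfdwafdwr" (len 20), cursors c1@7 c4@11 c2@14 c3@18, authorship ....1111.244222.333.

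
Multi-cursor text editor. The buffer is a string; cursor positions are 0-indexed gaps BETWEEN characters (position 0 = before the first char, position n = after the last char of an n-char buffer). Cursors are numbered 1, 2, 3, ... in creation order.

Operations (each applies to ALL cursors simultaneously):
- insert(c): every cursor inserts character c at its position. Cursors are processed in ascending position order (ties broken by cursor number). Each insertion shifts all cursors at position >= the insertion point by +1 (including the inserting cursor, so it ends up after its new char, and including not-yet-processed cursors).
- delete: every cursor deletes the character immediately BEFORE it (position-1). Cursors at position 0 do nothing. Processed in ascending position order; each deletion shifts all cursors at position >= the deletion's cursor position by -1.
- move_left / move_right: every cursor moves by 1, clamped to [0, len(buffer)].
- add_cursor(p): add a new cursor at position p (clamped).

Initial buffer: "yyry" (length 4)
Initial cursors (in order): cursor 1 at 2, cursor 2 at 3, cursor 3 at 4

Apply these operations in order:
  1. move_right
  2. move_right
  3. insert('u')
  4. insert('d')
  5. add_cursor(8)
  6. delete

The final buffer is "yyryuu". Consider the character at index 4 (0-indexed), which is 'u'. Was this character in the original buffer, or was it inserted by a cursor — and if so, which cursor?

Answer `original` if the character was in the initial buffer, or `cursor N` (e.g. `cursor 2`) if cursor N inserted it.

After op 1 (move_right): buffer="yyry" (len 4), cursors c1@3 c2@4 c3@4, authorship ....
After op 2 (move_right): buffer="yyry" (len 4), cursors c1@4 c2@4 c3@4, authorship ....
After op 3 (insert('u')): buffer="yyryuuu" (len 7), cursors c1@7 c2@7 c3@7, authorship ....123
After op 4 (insert('d')): buffer="yyryuuuddd" (len 10), cursors c1@10 c2@10 c3@10, authorship ....123123
After op 5 (add_cursor(8)): buffer="yyryuuuddd" (len 10), cursors c4@8 c1@10 c2@10 c3@10, authorship ....123123
After op 6 (delete): buffer="yyryuu" (len 6), cursors c1@6 c2@6 c3@6 c4@6, authorship ....12
Authorship (.=original, N=cursor N): . . . . 1 2
Index 4: author = 1

Answer: cursor 1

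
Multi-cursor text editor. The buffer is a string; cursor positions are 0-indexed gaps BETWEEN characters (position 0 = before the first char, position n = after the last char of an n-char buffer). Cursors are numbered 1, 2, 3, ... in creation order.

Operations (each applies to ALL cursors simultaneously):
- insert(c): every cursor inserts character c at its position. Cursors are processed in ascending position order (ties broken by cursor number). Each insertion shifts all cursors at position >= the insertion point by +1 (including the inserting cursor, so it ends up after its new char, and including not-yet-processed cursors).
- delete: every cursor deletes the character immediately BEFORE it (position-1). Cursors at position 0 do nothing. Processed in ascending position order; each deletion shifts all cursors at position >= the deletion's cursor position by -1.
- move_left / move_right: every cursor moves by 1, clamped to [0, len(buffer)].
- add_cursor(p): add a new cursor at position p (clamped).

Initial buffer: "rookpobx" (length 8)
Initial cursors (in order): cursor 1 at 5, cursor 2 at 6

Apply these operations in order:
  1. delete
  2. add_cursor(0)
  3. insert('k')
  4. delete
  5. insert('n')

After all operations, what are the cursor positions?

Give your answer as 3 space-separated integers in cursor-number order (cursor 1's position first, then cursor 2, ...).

After op 1 (delete): buffer="rookbx" (len 6), cursors c1@4 c2@4, authorship ......
After op 2 (add_cursor(0)): buffer="rookbx" (len 6), cursors c3@0 c1@4 c2@4, authorship ......
After op 3 (insert('k')): buffer="krookkkbx" (len 9), cursors c3@1 c1@7 c2@7, authorship 3....12..
After op 4 (delete): buffer="rookbx" (len 6), cursors c3@0 c1@4 c2@4, authorship ......
After op 5 (insert('n')): buffer="nrooknnbx" (len 9), cursors c3@1 c1@7 c2@7, authorship 3....12..

Answer: 7 7 1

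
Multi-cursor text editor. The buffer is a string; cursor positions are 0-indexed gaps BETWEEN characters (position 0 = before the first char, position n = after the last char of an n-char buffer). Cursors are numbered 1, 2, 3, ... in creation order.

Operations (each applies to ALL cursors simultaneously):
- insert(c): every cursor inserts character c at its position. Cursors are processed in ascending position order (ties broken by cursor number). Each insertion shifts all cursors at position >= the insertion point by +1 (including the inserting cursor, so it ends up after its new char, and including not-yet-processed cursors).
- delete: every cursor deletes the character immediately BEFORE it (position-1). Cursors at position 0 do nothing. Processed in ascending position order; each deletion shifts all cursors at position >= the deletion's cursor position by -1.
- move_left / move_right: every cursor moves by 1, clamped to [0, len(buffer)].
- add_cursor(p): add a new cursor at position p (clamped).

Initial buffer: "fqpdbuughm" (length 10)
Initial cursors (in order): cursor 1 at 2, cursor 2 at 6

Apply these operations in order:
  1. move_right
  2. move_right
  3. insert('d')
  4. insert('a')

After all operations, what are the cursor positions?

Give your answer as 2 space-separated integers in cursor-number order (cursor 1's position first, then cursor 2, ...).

After op 1 (move_right): buffer="fqpdbuughm" (len 10), cursors c1@3 c2@7, authorship ..........
After op 2 (move_right): buffer="fqpdbuughm" (len 10), cursors c1@4 c2@8, authorship ..........
After op 3 (insert('d')): buffer="fqpddbuugdhm" (len 12), cursors c1@5 c2@10, authorship ....1....2..
After op 4 (insert('a')): buffer="fqpddabuugdahm" (len 14), cursors c1@6 c2@12, authorship ....11....22..

Answer: 6 12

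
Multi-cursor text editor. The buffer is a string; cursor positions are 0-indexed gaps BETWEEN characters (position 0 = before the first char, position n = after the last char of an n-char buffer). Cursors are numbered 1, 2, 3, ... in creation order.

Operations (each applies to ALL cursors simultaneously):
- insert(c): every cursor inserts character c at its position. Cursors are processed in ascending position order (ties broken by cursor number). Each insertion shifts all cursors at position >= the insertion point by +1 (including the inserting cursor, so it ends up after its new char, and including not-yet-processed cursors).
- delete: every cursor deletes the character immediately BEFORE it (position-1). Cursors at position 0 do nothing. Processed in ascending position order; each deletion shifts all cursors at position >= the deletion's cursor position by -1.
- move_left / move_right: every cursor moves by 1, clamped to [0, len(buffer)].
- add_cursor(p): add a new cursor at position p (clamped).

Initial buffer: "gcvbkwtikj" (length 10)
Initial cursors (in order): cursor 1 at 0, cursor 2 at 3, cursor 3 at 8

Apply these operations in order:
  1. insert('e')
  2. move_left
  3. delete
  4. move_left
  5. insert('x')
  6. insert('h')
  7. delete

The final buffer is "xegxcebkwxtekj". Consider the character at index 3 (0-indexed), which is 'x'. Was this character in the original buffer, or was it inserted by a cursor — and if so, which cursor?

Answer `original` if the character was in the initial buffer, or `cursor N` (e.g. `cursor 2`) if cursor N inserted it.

Answer: cursor 2

Derivation:
After op 1 (insert('e')): buffer="egcvebkwtiekj" (len 13), cursors c1@1 c2@5 c3@11, authorship 1...2.....3..
After op 2 (move_left): buffer="egcvebkwtiekj" (len 13), cursors c1@0 c2@4 c3@10, authorship 1...2.....3..
After op 3 (delete): buffer="egcebkwtekj" (len 11), cursors c1@0 c2@3 c3@8, authorship 1..2....3..
After op 4 (move_left): buffer="egcebkwtekj" (len 11), cursors c1@0 c2@2 c3@7, authorship 1..2....3..
After op 5 (insert('x')): buffer="xegxcebkwxtekj" (len 14), cursors c1@1 c2@4 c3@10, authorship 11.2.2...3.3..
After op 6 (insert('h')): buffer="xhegxhcebkwxhtekj" (len 17), cursors c1@2 c2@6 c3@13, authorship 111.22.2...33.3..
After op 7 (delete): buffer="xegxcebkwxtekj" (len 14), cursors c1@1 c2@4 c3@10, authorship 11.2.2...3.3..
Authorship (.=original, N=cursor N): 1 1 . 2 . 2 . . . 3 . 3 . .
Index 3: author = 2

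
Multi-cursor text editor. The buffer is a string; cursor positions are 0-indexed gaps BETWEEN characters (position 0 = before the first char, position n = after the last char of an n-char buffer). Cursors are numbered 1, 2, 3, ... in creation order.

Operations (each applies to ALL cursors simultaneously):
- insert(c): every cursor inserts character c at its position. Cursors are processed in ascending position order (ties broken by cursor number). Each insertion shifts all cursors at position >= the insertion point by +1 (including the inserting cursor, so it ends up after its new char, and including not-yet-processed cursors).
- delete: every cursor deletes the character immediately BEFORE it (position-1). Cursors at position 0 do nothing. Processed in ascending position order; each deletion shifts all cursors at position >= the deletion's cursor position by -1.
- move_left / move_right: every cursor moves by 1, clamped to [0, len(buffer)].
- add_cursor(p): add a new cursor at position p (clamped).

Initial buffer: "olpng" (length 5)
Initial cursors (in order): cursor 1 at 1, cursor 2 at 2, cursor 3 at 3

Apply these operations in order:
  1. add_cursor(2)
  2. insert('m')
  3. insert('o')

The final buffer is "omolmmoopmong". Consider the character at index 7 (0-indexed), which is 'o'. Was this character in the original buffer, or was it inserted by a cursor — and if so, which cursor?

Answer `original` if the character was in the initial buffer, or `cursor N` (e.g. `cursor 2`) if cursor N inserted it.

Answer: cursor 4

Derivation:
After op 1 (add_cursor(2)): buffer="olpng" (len 5), cursors c1@1 c2@2 c4@2 c3@3, authorship .....
After op 2 (insert('m')): buffer="omlmmpmng" (len 9), cursors c1@2 c2@5 c4@5 c3@7, authorship .1.24.3..
After op 3 (insert('o')): buffer="omolmmoopmong" (len 13), cursors c1@3 c2@8 c4@8 c3@11, authorship .11.2424.33..
Authorship (.=original, N=cursor N): . 1 1 . 2 4 2 4 . 3 3 . .
Index 7: author = 4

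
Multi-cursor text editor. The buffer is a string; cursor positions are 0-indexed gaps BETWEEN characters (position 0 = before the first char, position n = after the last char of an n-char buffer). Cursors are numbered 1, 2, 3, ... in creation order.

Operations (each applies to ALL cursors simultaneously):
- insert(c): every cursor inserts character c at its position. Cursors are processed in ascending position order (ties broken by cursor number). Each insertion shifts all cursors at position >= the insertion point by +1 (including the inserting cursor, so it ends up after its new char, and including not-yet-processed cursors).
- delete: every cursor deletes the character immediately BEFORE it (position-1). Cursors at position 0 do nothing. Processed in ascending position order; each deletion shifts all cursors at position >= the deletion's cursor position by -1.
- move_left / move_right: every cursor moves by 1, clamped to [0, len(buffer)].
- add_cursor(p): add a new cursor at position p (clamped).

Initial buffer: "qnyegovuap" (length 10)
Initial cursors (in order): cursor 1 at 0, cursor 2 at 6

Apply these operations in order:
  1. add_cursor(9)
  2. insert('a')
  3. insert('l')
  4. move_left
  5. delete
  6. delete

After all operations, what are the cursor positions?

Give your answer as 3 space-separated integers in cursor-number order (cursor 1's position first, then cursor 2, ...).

After op 1 (add_cursor(9)): buffer="qnyegovuap" (len 10), cursors c1@0 c2@6 c3@9, authorship ..........
After op 2 (insert('a')): buffer="aqnyegoavuaap" (len 13), cursors c1@1 c2@8 c3@12, authorship 1......2...3.
After op 3 (insert('l')): buffer="alqnyegoalvuaalp" (len 16), cursors c1@2 c2@10 c3@15, authorship 11......22...33.
After op 4 (move_left): buffer="alqnyegoalvuaalp" (len 16), cursors c1@1 c2@9 c3@14, authorship 11......22...33.
After op 5 (delete): buffer="lqnyegolvualp" (len 13), cursors c1@0 c2@7 c3@11, authorship 1......2...3.
After op 6 (delete): buffer="lqnyeglvulp" (len 11), cursors c1@0 c2@6 c3@9, authorship 1.....2..3.

Answer: 0 6 9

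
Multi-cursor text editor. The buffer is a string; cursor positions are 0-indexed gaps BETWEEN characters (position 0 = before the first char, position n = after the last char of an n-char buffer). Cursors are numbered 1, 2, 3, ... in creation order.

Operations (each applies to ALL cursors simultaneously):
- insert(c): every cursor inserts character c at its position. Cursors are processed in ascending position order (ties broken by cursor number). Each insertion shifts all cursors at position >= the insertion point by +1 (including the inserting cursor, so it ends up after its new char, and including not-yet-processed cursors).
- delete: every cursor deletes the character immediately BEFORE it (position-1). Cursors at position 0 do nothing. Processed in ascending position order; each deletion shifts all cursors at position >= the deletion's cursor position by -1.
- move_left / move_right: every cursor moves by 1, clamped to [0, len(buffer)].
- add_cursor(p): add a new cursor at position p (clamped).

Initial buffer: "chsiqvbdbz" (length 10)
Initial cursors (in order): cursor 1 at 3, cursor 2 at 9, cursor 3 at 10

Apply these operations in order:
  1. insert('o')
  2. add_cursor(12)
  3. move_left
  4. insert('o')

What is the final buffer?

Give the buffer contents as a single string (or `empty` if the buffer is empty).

After op 1 (insert('o')): buffer="chsoiqvbdbozo" (len 13), cursors c1@4 c2@11 c3@13, authorship ...1......2.3
After op 2 (add_cursor(12)): buffer="chsoiqvbdbozo" (len 13), cursors c1@4 c2@11 c4@12 c3@13, authorship ...1......2.3
After op 3 (move_left): buffer="chsoiqvbdbozo" (len 13), cursors c1@3 c2@10 c4@11 c3@12, authorship ...1......2.3
After op 4 (insert('o')): buffer="chsooiqvbdbooozoo" (len 17), cursors c1@4 c2@12 c4@14 c3@16, authorship ...11......224.33

Answer: chsooiqvbdbooozoo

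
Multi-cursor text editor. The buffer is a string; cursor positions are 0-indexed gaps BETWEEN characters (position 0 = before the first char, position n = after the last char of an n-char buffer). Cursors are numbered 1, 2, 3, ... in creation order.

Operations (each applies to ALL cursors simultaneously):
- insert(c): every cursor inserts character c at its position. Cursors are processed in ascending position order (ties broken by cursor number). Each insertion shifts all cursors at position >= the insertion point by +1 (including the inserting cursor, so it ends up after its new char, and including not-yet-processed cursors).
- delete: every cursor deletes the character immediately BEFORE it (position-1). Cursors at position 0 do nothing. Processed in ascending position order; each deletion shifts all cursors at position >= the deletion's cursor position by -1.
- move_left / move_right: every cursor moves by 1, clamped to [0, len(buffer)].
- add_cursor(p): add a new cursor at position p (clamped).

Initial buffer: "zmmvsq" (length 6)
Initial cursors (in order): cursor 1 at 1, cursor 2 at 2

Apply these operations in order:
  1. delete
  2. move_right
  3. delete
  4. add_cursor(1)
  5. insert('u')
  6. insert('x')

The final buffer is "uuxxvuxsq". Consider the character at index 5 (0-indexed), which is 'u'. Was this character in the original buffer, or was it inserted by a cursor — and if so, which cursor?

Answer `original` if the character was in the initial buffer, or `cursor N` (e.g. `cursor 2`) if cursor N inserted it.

After op 1 (delete): buffer="mvsq" (len 4), cursors c1@0 c2@0, authorship ....
After op 2 (move_right): buffer="mvsq" (len 4), cursors c1@1 c2@1, authorship ....
After op 3 (delete): buffer="vsq" (len 3), cursors c1@0 c2@0, authorship ...
After op 4 (add_cursor(1)): buffer="vsq" (len 3), cursors c1@0 c2@0 c3@1, authorship ...
After op 5 (insert('u')): buffer="uuvusq" (len 6), cursors c1@2 c2@2 c3@4, authorship 12.3..
After op 6 (insert('x')): buffer="uuxxvuxsq" (len 9), cursors c1@4 c2@4 c3@7, authorship 1212.33..
Authorship (.=original, N=cursor N): 1 2 1 2 . 3 3 . .
Index 5: author = 3

Answer: cursor 3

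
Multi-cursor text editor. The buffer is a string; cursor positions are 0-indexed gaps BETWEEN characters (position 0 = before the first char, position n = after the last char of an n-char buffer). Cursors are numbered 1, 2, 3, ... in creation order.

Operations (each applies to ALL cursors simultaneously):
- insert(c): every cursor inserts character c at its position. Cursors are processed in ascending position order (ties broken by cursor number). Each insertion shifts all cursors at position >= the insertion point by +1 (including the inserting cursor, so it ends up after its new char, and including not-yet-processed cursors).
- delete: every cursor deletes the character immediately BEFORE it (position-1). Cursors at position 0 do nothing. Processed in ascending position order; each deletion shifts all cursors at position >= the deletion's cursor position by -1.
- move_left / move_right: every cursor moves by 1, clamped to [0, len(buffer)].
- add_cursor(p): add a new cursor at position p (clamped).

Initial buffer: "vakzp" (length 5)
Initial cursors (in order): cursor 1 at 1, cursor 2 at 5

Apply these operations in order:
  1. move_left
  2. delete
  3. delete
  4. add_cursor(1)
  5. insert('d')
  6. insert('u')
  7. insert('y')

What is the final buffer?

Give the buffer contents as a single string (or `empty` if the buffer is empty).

After op 1 (move_left): buffer="vakzp" (len 5), cursors c1@0 c2@4, authorship .....
After op 2 (delete): buffer="vakp" (len 4), cursors c1@0 c2@3, authorship ....
After op 3 (delete): buffer="vap" (len 3), cursors c1@0 c2@2, authorship ...
After op 4 (add_cursor(1)): buffer="vap" (len 3), cursors c1@0 c3@1 c2@2, authorship ...
After op 5 (insert('d')): buffer="dvdadp" (len 6), cursors c1@1 c3@3 c2@5, authorship 1.3.2.
After op 6 (insert('u')): buffer="duvduadup" (len 9), cursors c1@2 c3@5 c2@8, authorship 11.33.22.
After op 7 (insert('y')): buffer="duyvduyaduyp" (len 12), cursors c1@3 c3@7 c2@11, authorship 111.333.222.

Answer: duyvduyaduyp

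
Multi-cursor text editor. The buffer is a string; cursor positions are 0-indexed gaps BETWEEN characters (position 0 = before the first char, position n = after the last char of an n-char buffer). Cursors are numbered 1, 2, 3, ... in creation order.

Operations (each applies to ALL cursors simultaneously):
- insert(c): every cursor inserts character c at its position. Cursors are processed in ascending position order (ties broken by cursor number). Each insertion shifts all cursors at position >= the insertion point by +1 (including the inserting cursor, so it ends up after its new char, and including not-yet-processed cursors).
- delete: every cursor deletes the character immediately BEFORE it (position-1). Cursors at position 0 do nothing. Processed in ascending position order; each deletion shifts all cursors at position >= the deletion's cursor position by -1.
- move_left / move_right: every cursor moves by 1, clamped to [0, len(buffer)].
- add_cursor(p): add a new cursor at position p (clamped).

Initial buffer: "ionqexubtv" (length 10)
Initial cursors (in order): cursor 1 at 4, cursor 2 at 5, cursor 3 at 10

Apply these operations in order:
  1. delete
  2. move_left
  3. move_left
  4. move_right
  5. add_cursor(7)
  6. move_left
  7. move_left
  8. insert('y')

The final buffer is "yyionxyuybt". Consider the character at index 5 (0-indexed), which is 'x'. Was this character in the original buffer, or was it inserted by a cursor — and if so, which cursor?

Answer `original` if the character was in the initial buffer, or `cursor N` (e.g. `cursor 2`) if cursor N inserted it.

After op 1 (delete): buffer="ionxubt" (len 7), cursors c1@3 c2@3 c3@7, authorship .......
After op 2 (move_left): buffer="ionxubt" (len 7), cursors c1@2 c2@2 c3@6, authorship .......
After op 3 (move_left): buffer="ionxubt" (len 7), cursors c1@1 c2@1 c3@5, authorship .......
After op 4 (move_right): buffer="ionxubt" (len 7), cursors c1@2 c2@2 c3@6, authorship .......
After op 5 (add_cursor(7)): buffer="ionxubt" (len 7), cursors c1@2 c2@2 c3@6 c4@7, authorship .......
After op 6 (move_left): buffer="ionxubt" (len 7), cursors c1@1 c2@1 c3@5 c4@6, authorship .......
After op 7 (move_left): buffer="ionxubt" (len 7), cursors c1@0 c2@0 c3@4 c4@5, authorship .......
After op 8 (insert('y')): buffer="yyionxyuybt" (len 11), cursors c1@2 c2@2 c3@7 c4@9, authorship 12....3.4..
Authorship (.=original, N=cursor N): 1 2 . . . . 3 . 4 . .
Index 5: author = original

Answer: original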